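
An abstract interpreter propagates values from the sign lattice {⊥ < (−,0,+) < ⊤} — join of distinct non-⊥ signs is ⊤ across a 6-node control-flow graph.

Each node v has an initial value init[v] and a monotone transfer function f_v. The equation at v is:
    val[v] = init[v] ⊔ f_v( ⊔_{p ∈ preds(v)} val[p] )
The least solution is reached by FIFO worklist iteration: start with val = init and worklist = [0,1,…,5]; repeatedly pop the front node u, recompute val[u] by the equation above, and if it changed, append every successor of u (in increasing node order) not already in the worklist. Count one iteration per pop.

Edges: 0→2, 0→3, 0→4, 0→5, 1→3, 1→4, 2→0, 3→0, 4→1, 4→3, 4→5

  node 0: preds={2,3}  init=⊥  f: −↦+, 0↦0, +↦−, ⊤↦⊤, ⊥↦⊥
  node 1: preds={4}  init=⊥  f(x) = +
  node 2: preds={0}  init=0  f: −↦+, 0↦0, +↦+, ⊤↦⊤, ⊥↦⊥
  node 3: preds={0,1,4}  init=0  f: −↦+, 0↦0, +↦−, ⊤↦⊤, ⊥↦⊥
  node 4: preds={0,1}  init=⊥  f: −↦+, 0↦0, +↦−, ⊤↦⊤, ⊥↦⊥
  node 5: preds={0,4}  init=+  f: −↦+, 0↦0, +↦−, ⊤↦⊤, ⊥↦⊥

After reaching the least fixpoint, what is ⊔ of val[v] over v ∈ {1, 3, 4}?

Trace (13 dequeues):
  [1] u=0 | in 0 | out 0 | prev ⊥ | push {}
  [2] u=1 | in ⊥ | out + | prev ⊥ | push {}
  [3] u=2 | in 0 | out 0 | ==
  [4] u=3 | in ⊤ | out ⊤ | prev 0 | push {0}
  [5] u=4 | in ⊤ | out ⊤ | prev ⊥ | push {1,3}
  [6] u=5 | in ⊤ | out ⊤ | prev + | push {}
  [7] u=0 | in ⊤ | out ⊤ | prev 0 | push {2,4,5}
  [8] u=1 | in ⊤ | out + | ==
  [9] u=3 | in ⊤ | out ⊤ | ==
  [10] u=2 | in ⊤ | out ⊤ | prev 0 | push {0}
  [11] u=4 | in ⊤ | out ⊤ | ==
  [12] u=5 | in ⊤ | out ⊤ | ==
  [13] u=0 | in ⊤ | out ⊤ | ==

Converged values:
  [0] ⊤
  [1] +
  [2] ⊤
  [3] ⊤
  [4] ⊤
  [5] ⊤

⊤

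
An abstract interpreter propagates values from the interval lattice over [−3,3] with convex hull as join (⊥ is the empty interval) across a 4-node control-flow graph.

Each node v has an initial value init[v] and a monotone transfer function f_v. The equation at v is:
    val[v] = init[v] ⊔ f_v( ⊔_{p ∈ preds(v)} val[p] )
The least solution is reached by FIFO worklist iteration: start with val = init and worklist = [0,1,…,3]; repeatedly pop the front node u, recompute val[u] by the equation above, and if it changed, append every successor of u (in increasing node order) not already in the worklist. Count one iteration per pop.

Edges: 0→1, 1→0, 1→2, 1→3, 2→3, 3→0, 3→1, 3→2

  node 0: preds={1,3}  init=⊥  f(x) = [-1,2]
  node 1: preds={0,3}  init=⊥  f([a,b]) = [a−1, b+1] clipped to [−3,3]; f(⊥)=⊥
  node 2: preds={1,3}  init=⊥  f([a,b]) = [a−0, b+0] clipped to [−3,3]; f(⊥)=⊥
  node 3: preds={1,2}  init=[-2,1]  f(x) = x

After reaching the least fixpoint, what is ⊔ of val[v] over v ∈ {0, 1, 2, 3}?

[-3,3]

Iteration log — 7 steps:
  step 1. node 0  ⊔preds=[-2,1]  new=[-1,2]  old=⊥  +wl: 
  step 2. node 1  ⊔preds=[-2,2]  new=[-3,3]  old=⊥  +wl: 0
  step 3. node 2  ⊔preds=[-3,3]  new=[-3,3]  old=⊥  +wl: 
  step 4. node 3  ⊔preds=[-3,3]  new=[-3,3]  old=[-2,1]  +wl: 1,2
  step 5. node 0  ⊔preds=[-3,3]  new=[-1,2]  stable
  step 6. node 1  ⊔preds=[-3,3]  new=[-3,3]  stable
  step 7. node 2  ⊔preds=[-3,3]  new=[-3,3]  stable

Least fixpoint reached:
  node 0: [-1,2]
  node 1: [-3,3]
  node 2: [-3,3]
  node 3: [-3,3]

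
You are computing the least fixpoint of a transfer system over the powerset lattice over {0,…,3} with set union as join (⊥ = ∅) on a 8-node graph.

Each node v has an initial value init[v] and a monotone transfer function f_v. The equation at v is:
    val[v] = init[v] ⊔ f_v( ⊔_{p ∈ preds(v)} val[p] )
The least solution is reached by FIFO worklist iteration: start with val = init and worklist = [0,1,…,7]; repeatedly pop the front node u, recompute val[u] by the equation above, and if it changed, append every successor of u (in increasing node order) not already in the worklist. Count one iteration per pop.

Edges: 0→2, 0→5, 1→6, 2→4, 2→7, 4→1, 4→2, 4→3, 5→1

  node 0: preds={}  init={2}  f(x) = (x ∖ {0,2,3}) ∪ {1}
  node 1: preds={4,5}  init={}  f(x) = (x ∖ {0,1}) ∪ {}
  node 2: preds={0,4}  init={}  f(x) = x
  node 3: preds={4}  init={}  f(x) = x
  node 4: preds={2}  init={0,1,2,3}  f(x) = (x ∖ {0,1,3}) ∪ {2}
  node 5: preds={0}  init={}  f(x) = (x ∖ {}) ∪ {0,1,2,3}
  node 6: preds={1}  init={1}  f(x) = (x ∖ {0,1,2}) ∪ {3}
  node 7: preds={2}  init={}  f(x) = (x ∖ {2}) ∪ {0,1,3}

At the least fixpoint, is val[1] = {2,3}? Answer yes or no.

Worklist (9 pops):
  #1 pop 0: in={} → {1,2} (was {2}); enqueue []
  #2 pop 1: in={0,1,2,3} → {2,3} (was {}); enqueue []
  #3 pop 2: in={0,1,2,3} → {0,1,2,3} (was {}); enqueue []
  #4 pop 3: in={0,1,2,3} → {0,1,2,3} (was {}); enqueue []
  #5 pop 4: in={0,1,2,3} → {0,1,2,3} (no change)
  #6 pop 5: in={1,2} → {0,1,2,3} (was {}); enqueue [1]
  #7 pop 6: in={2,3} → {1,3} (was {1}); enqueue []
  #8 pop 7: in={0,1,2,3} → {0,1,3} (was {}); enqueue []
  #9 pop 1: in={0,1,2,3} → {2,3} (no change)

Fixpoint:
  val[0] = {1,2}
  val[1] = {2,3}
  val[2] = {0,1,2,3}
  val[3] = {0,1,2,3}
  val[4] = {0,1,2,3}
  val[5] = {0,1,2,3}
  val[6] = {1,3}
  val[7] = {0,1,3}

yes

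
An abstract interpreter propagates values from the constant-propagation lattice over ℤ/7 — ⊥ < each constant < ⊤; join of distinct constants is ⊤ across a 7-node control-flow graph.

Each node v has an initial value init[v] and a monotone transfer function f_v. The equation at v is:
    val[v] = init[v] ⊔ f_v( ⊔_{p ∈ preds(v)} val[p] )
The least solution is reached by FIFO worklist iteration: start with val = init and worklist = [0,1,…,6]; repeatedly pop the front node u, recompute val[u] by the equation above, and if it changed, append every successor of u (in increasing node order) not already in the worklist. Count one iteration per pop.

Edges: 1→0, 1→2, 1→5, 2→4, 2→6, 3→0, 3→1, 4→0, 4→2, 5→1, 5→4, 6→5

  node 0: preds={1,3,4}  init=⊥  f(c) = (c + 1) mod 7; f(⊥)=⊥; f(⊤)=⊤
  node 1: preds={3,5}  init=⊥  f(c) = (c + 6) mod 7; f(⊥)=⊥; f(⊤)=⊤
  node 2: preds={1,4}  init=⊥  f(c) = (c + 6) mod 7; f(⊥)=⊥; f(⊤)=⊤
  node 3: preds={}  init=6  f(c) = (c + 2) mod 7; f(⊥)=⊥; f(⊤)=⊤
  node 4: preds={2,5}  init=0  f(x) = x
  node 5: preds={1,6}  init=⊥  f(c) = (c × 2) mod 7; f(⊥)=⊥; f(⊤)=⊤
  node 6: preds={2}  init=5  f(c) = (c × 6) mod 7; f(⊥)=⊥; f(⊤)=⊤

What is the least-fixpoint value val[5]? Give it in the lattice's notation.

Worklist (16 pops):
  #1 pop 0: in=⊤ → ⊤ (was ⊥); enqueue []
  #2 pop 1: in=6 → 5 (was ⊥); enqueue [0]
  #3 pop 2: in=⊤ → ⊤ (was ⊥); enqueue []
  #4 pop 3: in=⊥ → 6 (no change)
  #5 pop 4: in=⊤ → ⊤ (was 0); enqueue [2]
  #6 pop 5: in=5 → 3 (was ⊥); enqueue [1,4]
  #7 pop 6: in=⊤ → ⊤ (was 5); enqueue [5]
  #8 pop 0: in=⊤ → ⊤ (no change)
  #9 pop 2: in=⊤ → ⊤ (no change)
  #10 pop 1: in=⊤ → ⊤ (was 5); enqueue [0,2]
  #11 pop 4: in=⊤ → ⊤ (no change)
  #12 pop 5: in=⊤ → ⊤ (was 3); enqueue [1,4]
  #13 pop 0: in=⊤ → ⊤ (no change)
  #14 pop 2: in=⊤ → ⊤ (no change)
  #15 pop 1: in=⊤ → ⊤ (no change)
  #16 pop 4: in=⊤ → ⊤ (no change)

Fixpoint:
  val[0] = ⊤
  val[1] = ⊤
  val[2] = ⊤
  val[3] = 6
  val[4] = ⊤
  val[5] = ⊤
  val[6] = ⊤

⊤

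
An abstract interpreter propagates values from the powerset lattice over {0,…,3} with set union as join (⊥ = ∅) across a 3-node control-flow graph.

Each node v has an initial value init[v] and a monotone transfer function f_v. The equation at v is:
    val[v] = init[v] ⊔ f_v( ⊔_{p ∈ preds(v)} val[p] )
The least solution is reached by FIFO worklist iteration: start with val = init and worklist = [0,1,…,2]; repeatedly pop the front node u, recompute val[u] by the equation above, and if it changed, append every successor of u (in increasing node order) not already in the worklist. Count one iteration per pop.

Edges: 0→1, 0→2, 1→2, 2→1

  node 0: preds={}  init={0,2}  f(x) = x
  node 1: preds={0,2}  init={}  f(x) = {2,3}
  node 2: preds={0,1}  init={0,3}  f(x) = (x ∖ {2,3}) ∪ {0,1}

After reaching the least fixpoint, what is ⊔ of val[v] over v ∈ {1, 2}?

Worklist (4 pops):
  #1 pop 0: in={} → {0,2} (no change)
  #2 pop 1: in={0,2,3} → {2,3} (was {}); enqueue []
  #3 pop 2: in={0,2,3} → {0,1,3} (was {0,3}); enqueue [1]
  #4 pop 1: in={0,1,2,3} → {2,3} (no change)

Fixpoint:
  val[0] = {0,2}
  val[1] = {2,3}
  val[2] = {0,1,3}

{0,1,2,3}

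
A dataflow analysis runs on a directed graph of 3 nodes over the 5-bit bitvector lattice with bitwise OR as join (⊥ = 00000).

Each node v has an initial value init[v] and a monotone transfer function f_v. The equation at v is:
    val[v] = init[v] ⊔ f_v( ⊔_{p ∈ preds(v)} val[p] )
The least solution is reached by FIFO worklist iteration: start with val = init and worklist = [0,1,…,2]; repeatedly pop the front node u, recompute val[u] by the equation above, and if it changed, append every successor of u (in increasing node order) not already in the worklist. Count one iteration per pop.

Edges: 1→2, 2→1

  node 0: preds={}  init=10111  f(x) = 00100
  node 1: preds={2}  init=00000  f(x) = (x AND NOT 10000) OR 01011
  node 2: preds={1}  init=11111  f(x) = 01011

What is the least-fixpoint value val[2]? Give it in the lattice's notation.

Iteration log — 3 steps:
  step 1. node 0  ⊔preds=00000  new=10111  stable
  step 2. node 1  ⊔preds=11111  new=01111  old=00000  +wl: 
  step 3. node 2  ⊔preds=01111  new=11111  stable

Least fixpoint reached:
  node 0: 10111
  node 1: 01111
  node 2: 11111

11111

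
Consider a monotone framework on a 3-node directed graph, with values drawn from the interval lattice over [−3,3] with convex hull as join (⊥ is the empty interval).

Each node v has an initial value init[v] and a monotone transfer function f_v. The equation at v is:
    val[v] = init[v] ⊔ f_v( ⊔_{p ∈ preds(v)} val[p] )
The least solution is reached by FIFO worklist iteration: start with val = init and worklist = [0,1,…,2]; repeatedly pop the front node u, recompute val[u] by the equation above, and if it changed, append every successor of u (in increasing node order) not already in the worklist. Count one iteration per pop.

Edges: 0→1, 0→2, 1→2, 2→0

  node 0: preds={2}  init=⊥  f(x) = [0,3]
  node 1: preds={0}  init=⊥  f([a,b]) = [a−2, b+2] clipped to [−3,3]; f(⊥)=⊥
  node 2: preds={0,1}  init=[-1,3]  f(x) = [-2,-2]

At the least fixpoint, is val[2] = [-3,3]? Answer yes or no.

no

Iteration log — 4 steps:
  step 1. node 0  ⊔preds=[-1,3]  new=[0,3]  old=⊥  +wl: 
  step 2. node 1  ⊔preds=[0,3]  new=[-2,3]  old=⊥  +wl: 
  step 3. node 2  ⊔preds=[-2,3]  new=[-2,3]  old=[-1,3]  +wl: 0
  step 4. node 0  ⊔preds=[-2,3]  new=[0,3]  stable

Least fixpoint reached:
  node 0: [0,3]
  node 1: [-2,3]
  node 2: [-2,3]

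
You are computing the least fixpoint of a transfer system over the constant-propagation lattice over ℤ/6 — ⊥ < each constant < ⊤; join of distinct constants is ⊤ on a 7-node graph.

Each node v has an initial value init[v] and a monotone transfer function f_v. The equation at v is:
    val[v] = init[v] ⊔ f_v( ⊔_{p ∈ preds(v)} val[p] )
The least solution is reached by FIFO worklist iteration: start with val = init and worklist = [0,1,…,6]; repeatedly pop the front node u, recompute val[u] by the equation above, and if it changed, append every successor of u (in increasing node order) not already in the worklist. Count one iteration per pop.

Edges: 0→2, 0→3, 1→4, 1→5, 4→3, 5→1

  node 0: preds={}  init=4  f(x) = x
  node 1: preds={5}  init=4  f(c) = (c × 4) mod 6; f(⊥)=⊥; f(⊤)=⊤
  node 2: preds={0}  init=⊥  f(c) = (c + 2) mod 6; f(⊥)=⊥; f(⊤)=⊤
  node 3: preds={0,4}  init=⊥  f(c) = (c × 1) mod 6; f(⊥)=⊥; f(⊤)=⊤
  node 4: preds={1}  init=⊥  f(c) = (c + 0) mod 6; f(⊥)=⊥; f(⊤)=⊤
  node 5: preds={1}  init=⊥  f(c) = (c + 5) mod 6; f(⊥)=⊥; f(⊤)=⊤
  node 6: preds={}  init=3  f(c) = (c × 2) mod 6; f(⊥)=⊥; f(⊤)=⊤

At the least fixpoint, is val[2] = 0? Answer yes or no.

yes

Trace (13 dequeues):
  [1] u=0 | in ⊥ | out 4 | ==
  [2] u=1 | in ⊥ | out 4 | ==
  [3] u=2 | in 4 | out 0 | prev ⊥ | push {}
  [4] u=3 | in 4 | out 4 | prev ⊥ | push {}
  [5] u=4 | in 4 | out 4 | prev ⊥ | push {3}
  [6] u=5 | in 4 | out 3 | prev ⊥ | push {1}
  [7] u=6 | in ⊥ | out 3 | ==
  [8] u=3 | in 4 | out 4 | ==
  [9] u=1 | in 3 | out ⊤ | prev 4 | push {4,5}
  [10] u=4 | in ⊤ | out ⊤ | prev 4 | push {3}
  [11] u=5 | in ⊤ | out ⊤ | prev 3 | push {1}
  [12] u=3 | in ⊤ | out ⊤ | prev 4 | push {}
  [13] u=1 | in ⊤ | out ⊤ | ==

Converged values:
  [0] 4
  [1] ⊤
  [2] 0
  [3] ⊤
  [4] ⊤
  [5] ⊤
  [6] 3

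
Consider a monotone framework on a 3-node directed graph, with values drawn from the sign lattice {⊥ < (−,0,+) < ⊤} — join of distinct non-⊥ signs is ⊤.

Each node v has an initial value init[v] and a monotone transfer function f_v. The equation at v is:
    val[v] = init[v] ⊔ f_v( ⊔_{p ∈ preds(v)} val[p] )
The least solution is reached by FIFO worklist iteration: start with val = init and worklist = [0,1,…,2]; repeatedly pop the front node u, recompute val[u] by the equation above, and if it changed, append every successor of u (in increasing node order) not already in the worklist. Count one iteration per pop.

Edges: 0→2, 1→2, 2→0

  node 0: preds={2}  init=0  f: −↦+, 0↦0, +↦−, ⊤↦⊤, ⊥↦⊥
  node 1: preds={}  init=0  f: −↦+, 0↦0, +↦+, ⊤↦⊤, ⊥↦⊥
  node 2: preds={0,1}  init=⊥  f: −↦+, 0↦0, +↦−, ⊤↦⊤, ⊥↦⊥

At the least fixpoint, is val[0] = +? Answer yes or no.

Worklist (4 pops):
  #1 pop 0: in=⊥ → 0 (no change)
  #2 pop 1: in=⊥ → 0 (no change)
  #3 pop 2: in=0 → 0 (was ⊥); enqueue [0]
  #4 pop 0: in=0 → 0 (no change)

Fixpoint:
  val[0] = 0
  val[1] = 0
  val[2] = 0

no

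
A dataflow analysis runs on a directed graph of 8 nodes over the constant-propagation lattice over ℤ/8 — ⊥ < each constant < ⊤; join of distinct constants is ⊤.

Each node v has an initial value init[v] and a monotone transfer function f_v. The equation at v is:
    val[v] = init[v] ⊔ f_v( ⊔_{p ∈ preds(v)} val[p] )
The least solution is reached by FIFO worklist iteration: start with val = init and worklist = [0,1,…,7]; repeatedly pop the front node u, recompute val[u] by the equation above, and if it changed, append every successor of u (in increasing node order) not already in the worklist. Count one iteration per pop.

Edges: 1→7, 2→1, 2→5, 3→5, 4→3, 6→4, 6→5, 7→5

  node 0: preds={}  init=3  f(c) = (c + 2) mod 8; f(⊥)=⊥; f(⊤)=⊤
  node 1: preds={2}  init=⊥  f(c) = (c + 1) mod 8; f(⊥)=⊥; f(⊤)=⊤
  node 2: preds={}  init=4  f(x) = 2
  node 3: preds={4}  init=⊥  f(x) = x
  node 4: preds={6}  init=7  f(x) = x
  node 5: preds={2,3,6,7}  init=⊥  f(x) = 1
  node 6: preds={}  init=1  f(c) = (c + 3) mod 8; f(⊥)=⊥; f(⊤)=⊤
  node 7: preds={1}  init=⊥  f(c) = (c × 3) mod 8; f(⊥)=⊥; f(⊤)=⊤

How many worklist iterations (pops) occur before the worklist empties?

13

Worklist (13 pops):
  #1 pop 0: in=⊥ → 3 (no change)
  #2 pop 1: in=4 → 5 (was ⊥); enqueue []
  #3 pop 2: in=⊥ → ⊤ (was 4); enqueue [1]
  #4 pop 3: in=7 → 7 (was ⊥); enqueue []
  #5 pop 4: in=1 → ⊤ (was 7); enqueue [3]
  #6 pop 5: in=⊤ → 1 (was ⊥); enqueue []
  #7 pop 6: in=⊥ → 1 (no change)
  #8 pop 7: in=5 → 7 (was ⊥); enqueue [5]
  #9 pop 1: in=⊤ → ⊤ (was 5); enqueue [7]
  #10 pop 3: in=⊤ → ⊤ (was 7); enqueue []
  #11 pop 5: in=⊤ → 1 (no change)
  #12 pop 7: in=⊤ → ⊤ (was 7); enqueue [5]
  #13 pop 5: in=⊤ → 1 (no change)

Fixpoint:
  val[0] = 3
  val[1] = ⊤
  val[2] = ⊤
  val[3] = ⊤
  val[4] = ⊤
  val[5] = 1
  val[6] = 1
  val[7] = ⊤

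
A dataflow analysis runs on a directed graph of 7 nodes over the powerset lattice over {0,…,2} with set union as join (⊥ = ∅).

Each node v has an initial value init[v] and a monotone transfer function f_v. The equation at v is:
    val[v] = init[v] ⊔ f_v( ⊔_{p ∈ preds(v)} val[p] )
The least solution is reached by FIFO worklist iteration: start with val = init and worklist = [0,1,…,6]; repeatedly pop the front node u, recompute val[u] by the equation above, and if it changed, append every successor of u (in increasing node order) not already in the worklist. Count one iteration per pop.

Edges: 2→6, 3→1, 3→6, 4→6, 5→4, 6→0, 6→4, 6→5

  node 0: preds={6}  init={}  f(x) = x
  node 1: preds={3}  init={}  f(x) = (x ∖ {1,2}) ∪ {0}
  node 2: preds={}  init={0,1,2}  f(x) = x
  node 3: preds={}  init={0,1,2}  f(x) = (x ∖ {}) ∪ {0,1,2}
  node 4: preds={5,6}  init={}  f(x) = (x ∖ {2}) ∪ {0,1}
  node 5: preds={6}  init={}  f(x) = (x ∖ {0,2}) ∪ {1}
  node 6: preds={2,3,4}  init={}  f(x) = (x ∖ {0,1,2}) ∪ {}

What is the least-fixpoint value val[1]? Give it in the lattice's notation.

Worklist (8 pops):
  #1 pop 0: in={} → {} (no change)
  #2 pop 1: in={0,1,2} → {0} (was {}); enqueue []
  #3 pop 2: in={} → {0,1,2} (no change)
  #4 pop 3: in={} → {0,1,2} (no change)
  #5 pop 4: in={} → {0,1} (was {}); enqueue []
  #6 pop 5: in={} → {1} (was {}); enqueue [4]
  #7 pop 6: in={0,1,2} → {} (no change)
  #8 pop 4: in={1} → {0,1} (no change)

Fixpoint:
  val[0] = {}
  val[1] = {0}
  val[2] = {0,1,2}
  val[3] = {0,1,2}
  val[4] = {0,1}
  val[5] = {1}
  val[6] = {}

{0}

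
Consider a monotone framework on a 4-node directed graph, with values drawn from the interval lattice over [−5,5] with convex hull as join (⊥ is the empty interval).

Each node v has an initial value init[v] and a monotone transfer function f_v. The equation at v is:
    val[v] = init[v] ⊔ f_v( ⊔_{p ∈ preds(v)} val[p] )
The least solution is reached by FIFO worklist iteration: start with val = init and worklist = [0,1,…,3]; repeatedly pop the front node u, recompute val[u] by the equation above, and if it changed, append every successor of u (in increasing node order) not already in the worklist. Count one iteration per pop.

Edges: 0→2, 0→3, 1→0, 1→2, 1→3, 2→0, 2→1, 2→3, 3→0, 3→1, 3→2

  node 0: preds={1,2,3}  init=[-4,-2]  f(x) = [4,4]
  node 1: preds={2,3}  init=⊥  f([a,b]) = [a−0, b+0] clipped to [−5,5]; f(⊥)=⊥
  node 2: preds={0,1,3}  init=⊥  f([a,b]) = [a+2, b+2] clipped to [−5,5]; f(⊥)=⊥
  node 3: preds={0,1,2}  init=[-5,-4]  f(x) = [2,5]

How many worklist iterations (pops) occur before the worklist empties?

9

Worklist (9 pops):
  #1 pop 0: in=[-5,-4] → [-4,4] (was [-4,-2]); enqueue []
  #2 pop 1: in=[-5,-4] → [-5,-4] (was ⊥); enqueue [0]
  #3 pop 2: in=[-5,4] → [-3,5] (was ⊥); enqueue [1]
  #4 pop 3: in=[-5,5] → [-5,5] (was [-5,-4]); enqueue [2]
  #5 pop 0: in=[-5,5] → [-4,4] (no change)
  #6 pop 1: in=[-5,5] → [-5,5] (was [-5,-4]); enqueue [0,3]
  #7 pop 2: in=[-5,5] → [-3,5] (no change)
  #8 pop 0: in=[-5,5] → [-4,4] (no change)
  #9 pop 3: in=[-5,5] → [-5,5] (no change)

Fixpoint:
  val[0] = [-4,4]
  val[1] = [-5,5]
  val[2] = [-3,5]
  val[3] = [-5,5]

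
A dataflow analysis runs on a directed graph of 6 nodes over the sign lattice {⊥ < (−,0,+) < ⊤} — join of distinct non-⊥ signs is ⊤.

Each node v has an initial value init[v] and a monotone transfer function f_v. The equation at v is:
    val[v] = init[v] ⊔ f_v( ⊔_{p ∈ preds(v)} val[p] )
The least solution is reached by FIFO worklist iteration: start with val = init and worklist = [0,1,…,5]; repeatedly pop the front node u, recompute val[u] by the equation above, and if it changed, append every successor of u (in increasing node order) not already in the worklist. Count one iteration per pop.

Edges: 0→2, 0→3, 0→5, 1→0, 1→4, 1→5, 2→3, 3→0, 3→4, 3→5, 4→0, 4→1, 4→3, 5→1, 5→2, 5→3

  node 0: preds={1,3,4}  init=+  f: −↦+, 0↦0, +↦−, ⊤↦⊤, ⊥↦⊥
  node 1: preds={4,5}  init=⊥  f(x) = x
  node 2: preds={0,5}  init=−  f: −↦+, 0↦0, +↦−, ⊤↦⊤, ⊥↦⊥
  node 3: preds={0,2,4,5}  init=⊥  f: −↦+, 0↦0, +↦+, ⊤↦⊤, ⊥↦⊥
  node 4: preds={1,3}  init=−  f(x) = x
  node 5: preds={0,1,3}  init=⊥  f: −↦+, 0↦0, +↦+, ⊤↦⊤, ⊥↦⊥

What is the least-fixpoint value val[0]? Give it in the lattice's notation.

⊤

Worklist (14 pops):
  #1 pop 0: in=− → + (no change)
  #2 pop 1: in=− → − (was ⊥); enqueue [0]
  #3 pop 2: in=+ → − (no change)
  #4 pop 3: in=⊤ → ⊤ (was ⊥); enqueue []
  #5 pop 4: in=⊤ → ⊤ (was −); enqueue [1,3]
  #6 pop 5: in=⊤ → ⊤ (was ⊥); enqueue [2]
  #7 pop 0: in=⊤ → ⊤ (was +); enqueue [5]
  #8 pop 1: in=⊤ → ⊤ (was −); enqueue [0,4]
  #9 pop 3: in=⊤ → ⊤ (no change)
  #10 pop 2: in=⊤ → ⊤ (was −); enqueue [3]
  #11 pop 5: in=⊤ → ⊤ (no change)
  #12 pop 0: in=⊤ → ⊤ (no change)
  #13 pop 4: in=⊤ → ⊤ (no change)
  #14 pop 3: in=⊤ → ⊤ (no change)

Fixpoint:
  val[0] = ⊤
  val[1] = ⊤
  val[2] = ⊤
  val[3] = ⊤
  val[4] = ⊤
  val[5] = ⊤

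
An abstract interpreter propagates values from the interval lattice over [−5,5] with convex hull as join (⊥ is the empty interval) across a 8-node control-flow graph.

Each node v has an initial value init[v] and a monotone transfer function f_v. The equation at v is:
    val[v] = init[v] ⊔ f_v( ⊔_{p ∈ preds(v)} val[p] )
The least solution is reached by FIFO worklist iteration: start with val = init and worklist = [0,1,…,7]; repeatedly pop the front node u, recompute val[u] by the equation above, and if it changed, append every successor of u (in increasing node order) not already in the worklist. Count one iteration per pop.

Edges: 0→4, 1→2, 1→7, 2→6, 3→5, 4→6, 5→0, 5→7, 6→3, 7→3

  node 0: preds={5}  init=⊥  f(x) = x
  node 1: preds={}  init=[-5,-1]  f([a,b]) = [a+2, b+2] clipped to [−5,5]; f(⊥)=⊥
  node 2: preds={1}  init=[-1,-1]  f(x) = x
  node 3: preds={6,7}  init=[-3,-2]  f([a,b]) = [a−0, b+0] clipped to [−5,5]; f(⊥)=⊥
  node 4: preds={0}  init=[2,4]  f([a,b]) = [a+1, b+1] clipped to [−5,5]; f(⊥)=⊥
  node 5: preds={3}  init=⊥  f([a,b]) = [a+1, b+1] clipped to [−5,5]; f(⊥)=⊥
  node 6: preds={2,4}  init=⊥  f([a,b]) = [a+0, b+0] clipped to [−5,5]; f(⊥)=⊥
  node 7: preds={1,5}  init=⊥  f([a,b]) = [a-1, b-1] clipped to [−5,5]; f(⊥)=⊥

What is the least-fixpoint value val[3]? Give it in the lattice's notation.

Worklist (20 pops):
  #1 pop 0: in=⊥ → ⊥ (no change)
  #2 pop 1: in=⊥ → [-5,-1] (no change)
  #3 pop 2: in=[-5,-1] → [-5,-1] (was [-1,-1]); enqueue []
  #4 pop 3: in=⊥ → [-3,-2] (no change)
  #5 pop 4: in=⊥ → [2,4] (no change)
  #6 pop 5: in=[-3,-2] → [-2,-1] (was ⊥); enqueue [0]
  #7 pop 6: in=[-5,4] → [-5,4] (was ⊥); enqueue [3]
  #8 pop 7: in=[-5,-1] → [-5,-2] (was ⊥); enqueue []
  #9 pop 0: in=[-2,-1] → [-2,-1] (was ⊥); enqueue [4]
  #10 pop 3: in=[-5,4] → [-5,4] (was [-3,-2]); enqueue [5]
  #11 pop 4: in=[-2,-1] → [-1,4] (was [2,4]); enqueue [6]
  #12 pop 5: in=[-5,4] → [-4,5] (was [-2,-1]); enqueue [0,7]
  #13 pop 6: in=[-5,4] → [-5,4] (no change)
  #14 pop 0: in=[-4,5] → [-4,5] (was [-2,-1]); enqueue [4]
  #15 pop 7: in=[-5,5] → [-5,4] (was [-5,-2]); enqueue [3]
  #16 pop 4: in=[-4,5] → [-3,5] (was [-1,4]); enqueue [6]
  #17 pop 3: in=[-5,4] → [-5,4] (no change)
  #18 pop 6: in=[-5,5] → [-5,5] (was [-5,4]); enqueue [3]
  #19 pop 3: in=[-5,5] → [-5,5] (was [-5,4]); enqueue [5]
  #20 pop 5: in=[-5,5] → [-4,5] (no change)

Fixpoint:
  val[0] = [-4,5]
  val[1] = [-5,-1]
  val[2] = [-5,-1]
  val[3] = [-5,5]
  val[4] = [-3,5]
  val[5] = [-4,5]
  val[6] = [-5,5]
  val[7] = [-5,4]

[-5,5]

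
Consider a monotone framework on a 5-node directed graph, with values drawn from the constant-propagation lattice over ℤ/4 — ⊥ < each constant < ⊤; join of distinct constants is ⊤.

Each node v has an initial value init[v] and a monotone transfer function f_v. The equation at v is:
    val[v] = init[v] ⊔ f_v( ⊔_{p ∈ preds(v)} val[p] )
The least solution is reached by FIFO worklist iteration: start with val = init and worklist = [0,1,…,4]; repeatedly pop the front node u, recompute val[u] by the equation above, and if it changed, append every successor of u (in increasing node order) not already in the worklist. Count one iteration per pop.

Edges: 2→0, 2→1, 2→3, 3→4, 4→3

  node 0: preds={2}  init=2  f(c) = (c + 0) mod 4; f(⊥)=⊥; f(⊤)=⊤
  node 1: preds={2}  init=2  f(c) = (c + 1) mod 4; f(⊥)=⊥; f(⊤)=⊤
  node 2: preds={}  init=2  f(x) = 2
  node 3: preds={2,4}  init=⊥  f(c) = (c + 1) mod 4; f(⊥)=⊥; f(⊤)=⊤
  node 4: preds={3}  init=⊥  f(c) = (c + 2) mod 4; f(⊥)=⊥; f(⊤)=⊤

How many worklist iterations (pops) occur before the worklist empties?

Trace (8 dequeues):
  [1] u=0 | in 2 | out 2 | ==
  [2] u=1 | in 2 | out ⊤ | prev 2 | push {}
  [3] u=2 | in ⊥ | out 2 | ==
  [4] u=3 | in 2 | out 3 | prev ⊥ | push {}
  [5] u=4 | in 3 | out 1 | prev ⊥ | push {3}
  [6] u=3 | in ⊤ | out ⊤ | prev 3 | push {4}
  [7] u=4 | in ⊤ | out ⊤ | prev 1 | push {3}
  [8] u=3 | in ⊤ | out ⊤ | ==

Converged values:
  [0] 2
  [1] ⊤
  [2] 2
  [3] ⊤
  [4] ⊤

8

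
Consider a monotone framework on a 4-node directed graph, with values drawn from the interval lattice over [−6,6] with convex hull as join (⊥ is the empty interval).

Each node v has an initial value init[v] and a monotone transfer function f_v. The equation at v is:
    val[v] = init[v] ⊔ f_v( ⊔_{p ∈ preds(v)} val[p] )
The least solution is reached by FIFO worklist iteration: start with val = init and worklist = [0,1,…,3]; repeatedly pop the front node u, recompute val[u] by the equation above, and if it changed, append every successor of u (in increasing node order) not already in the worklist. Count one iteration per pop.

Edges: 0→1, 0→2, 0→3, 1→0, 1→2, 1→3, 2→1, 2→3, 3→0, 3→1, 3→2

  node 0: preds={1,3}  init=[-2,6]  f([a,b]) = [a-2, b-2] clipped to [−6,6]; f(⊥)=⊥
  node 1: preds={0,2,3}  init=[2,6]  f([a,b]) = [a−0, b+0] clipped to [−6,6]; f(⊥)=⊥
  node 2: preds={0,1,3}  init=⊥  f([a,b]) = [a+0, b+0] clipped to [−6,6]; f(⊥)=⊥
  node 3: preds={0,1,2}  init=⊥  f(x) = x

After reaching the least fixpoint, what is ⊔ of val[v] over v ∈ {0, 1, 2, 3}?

Trace (15 dequeues):
  [1] u=0 | in [2,6] | out [-2,6] | ==
  [2] u=1 | in [-2,6] | out [-2,6] | prev [2,6] | push {0}
  [3] u=2 | in [-2,6] | out [-2,6] | prev ⊥ | push {1}
  [4] u=3 | in [-2,6] | out [-2,6] | prev ⊥ | push {2}
  [5] u=0 | in [-2,6] | out [-4,6] | prev [-2,6] | push {3}
  [6] u=1 | in [-4,6] | out [-4,6] | prev [-2,6] | push {0}
  [7] u=2 | in [-4,6] | out [-4,6] | prev [-2,6] | push {1}
  [8] u=3 | in [-4,6] | out [-4,6] | prev [-2,6] | push {2}
  [9] u=0 | in [-4,6] | out [-6,6] | prev [-4,6] | push {3}
  [10] u=1 | in [-6,6] | out [-6,6] | prev [-4,6] | push {0}
  [11] u=2 | in [-6,6] | out [-6,6] | prev [-4,6] | push {1}
  [12] u=3 | in [-6,6] | out [-6,6] | prev [-4,6] | push {2}
  [13] u=0 | in [-6,6] | out [-6,6] | ==
  [14] u=1 | in [-6,6] | out [-6,6] | ==
  [15] u=2 | in [-6,6] | out [-6,6] | ==

Converged values:
  [0] [-6,6]
  [1] [-6,6]
  [2] [-6,6]
  [3] [-6,6]

[-6,6]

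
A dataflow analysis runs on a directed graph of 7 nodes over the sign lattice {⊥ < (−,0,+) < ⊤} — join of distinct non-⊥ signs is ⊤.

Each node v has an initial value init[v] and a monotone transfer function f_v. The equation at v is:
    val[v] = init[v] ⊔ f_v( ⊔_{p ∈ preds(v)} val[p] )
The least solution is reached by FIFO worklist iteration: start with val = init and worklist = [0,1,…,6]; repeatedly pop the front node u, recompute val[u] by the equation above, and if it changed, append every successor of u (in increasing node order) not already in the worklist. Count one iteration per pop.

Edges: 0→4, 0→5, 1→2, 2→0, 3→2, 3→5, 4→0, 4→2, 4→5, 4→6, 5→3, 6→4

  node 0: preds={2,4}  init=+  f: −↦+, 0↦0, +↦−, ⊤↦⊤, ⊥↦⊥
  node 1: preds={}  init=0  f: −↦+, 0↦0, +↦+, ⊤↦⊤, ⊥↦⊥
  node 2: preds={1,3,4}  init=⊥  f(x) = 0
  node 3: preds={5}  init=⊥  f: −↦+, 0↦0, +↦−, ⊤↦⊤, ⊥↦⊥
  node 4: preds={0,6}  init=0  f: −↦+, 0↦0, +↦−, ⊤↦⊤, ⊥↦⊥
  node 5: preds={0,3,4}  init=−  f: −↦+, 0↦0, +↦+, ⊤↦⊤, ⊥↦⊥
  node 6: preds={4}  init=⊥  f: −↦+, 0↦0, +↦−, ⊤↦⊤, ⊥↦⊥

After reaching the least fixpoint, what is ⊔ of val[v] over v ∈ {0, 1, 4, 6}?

⊤

Trace (13 dequeues):
  [1] u=0 | in 0 | out ⊤ | prev + | push {}
  [2] u=1 | in ⊥ | out 0 | ==
  [3] u=2 | in 0 | out 0 | prev ⊥ | push {0}
  [4] u=3 | in − | out + | prev ⊥ | push {2}
  [5] u=4 | in ⊤ | out ⊤ | prev 0 | push {}
  [6] u=5 | in ⊤ | out ⊤ | prev − | push {3}
  [7] u=6 | in ⊤ | out ⊤ | prev ⊥ | push {4}
  [8] u=0 | in ⊤ | out ⊤ | ==
  [9] u=2 | in ⊤ | out 0 | ==
  [10] u=3 | in ⊤ | out ⊤ | prev + | push {2,5}
  [11] u=4 | in ⊤ | out ⊤ | ==
  [12] u=2 | in ⊤ | out 0 | ==
  [13] u=5 | in ⊤ | out ⊤ | ==

Converged values:
  [0] ⊤
  [1] 0
  [2] 0
  [3] ⊤
  [4] ⊤
  [5] ⊤
  [6] ⊤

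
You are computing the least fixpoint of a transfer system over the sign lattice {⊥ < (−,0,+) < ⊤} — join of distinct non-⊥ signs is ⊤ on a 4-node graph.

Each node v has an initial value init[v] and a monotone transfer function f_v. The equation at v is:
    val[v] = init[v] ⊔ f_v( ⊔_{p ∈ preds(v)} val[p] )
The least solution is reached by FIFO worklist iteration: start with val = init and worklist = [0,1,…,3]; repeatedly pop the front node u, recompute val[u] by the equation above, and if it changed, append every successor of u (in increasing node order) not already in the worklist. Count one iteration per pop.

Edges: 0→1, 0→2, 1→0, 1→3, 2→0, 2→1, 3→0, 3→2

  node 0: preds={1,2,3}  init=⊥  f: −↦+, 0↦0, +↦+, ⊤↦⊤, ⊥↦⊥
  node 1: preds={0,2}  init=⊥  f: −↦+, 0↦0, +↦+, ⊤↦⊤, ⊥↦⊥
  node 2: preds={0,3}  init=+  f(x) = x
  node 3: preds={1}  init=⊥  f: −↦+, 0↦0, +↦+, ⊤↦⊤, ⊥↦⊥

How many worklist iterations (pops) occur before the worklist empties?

Iteration log — 6 steps:
  step 1. node 0  ⊔preds=+  new=+  old=⊥  +wl: 
  step 2. node 1  ⊔preds=+  new=+  old=⊥  +wl: 0
  step 3. node 2  ⊔preds=+  new=+  stable
  step 4. node 3  ⊔preds=+  new=+  old=⊥  +wl: 2
  step 5. node 0  ⊔preds=+  new=+  stable
  step 6. node 2  ⊔preds=+  new=+  stable

Least fixpoint reached:
  node 0: +
  node 1: +
  node 2: +
  node 3: +

6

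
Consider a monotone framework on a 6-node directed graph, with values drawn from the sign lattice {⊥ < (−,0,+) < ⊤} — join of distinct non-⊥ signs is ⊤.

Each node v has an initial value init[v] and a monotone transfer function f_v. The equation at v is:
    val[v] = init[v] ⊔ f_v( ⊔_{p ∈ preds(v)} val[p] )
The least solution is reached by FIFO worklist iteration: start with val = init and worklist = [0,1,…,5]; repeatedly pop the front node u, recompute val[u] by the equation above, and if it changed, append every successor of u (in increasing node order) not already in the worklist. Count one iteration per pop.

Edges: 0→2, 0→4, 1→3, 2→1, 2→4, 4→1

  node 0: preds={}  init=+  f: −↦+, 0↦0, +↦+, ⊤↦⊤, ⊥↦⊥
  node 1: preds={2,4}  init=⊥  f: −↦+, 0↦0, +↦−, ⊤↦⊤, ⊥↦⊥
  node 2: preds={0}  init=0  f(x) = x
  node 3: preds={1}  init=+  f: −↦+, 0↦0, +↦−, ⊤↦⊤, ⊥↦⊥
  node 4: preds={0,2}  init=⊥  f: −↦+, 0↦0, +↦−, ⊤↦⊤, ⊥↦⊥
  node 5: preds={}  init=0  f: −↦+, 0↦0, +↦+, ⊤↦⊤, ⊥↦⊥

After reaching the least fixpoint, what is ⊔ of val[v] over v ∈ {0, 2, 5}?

Worklist (8 pops):
  #1 pop 0: in=⊥ → + (no change)
  #2 pop 1: in=0 → 0 (was ⊥); enqueue []
  #3 pop 2: in=+ → ⊤ (was 0); enqueue [1]
  #4 pop 3: in=0 → ⊤ (was +); enqueue []
  #5 pop 4: in=⊤ → ⊤ (was ⊥); enqueue []
  #6 pop 5: in=⊥ → 0 (no change)
  #7 pop 1: in=⊤ → ⊤ (was 0); enqueue [3]
  #8 pop 3: in=⊤ → ⊤ (no change)

Fixpoint:
  val[0] = +
  val[1] = ⊤
  val[2] = ⊤
  val[3] = ⊤
  val[4] = ⊤
  val[5] = 0

⊤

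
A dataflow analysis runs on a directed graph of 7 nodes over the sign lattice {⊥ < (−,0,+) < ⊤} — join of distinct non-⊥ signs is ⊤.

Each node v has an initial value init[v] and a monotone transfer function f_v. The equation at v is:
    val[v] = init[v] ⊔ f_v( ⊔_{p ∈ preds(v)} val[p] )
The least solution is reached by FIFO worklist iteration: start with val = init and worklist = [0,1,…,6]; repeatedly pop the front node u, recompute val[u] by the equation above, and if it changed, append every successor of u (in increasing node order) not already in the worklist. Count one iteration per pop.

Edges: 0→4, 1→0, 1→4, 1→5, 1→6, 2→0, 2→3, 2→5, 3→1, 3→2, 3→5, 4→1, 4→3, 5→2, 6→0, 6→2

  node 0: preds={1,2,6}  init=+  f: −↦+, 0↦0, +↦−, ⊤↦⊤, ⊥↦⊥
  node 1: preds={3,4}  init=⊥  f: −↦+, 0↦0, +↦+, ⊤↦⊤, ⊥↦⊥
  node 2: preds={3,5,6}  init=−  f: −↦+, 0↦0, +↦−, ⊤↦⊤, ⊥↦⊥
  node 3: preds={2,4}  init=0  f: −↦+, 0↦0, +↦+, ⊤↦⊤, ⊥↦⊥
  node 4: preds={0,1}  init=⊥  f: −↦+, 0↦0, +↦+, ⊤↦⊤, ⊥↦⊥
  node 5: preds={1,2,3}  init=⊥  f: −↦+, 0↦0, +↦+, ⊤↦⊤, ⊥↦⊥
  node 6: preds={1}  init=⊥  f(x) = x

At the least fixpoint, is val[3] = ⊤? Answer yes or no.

Trace (17 dequeues):
  [1] u=0 | in − | out + | ==
  [2] u=1 | in 0 | out 0 | prev ⊥ | push {0}
  [3] u=2 | in 0 | out ⊤ | prev − | push {}
  [4] u=3 | in ⊤ | out ⊤ | prev 0 | push {1,2}
  [5] u=4 | in ⊤ | out ⊤ | prev ⊥ | push {3}
  [6] u=5 | in ⊤ | out ⊤ | prev ⊥ | push {}
  [7] u=6 | in 0 | out 0 | prev ⊥ | push {}
  [8] u=0 | in ⊤ | out ⊤ | prev + | push {4}
  [9] u=1 | in ⊤ | out ⊤ | prev 0 | push {0,5,6}
  [10] u=2 | in ⊤ | out ⊤ | ==
  [11] u=3 | in ⊤ | out ⊤ | ==
  [12] u=4 | in ⊤ | out ⊤ | ==
  [13] u=0 | in ⊤ | out ⊤ | ==
  [14] u=5 | in ⊤ | out ⊤ | ==
  [15] u=6 | in ⊤ | out ⊤ | prev 0 | push {0,2}
  [16] u=0 | in ⊤ | out ⊤ | ==
  [17] u=2 | in ⊤ | out ⊤ | ==

Converged values:
  [0] ⊤
  [1] ⊤
  [2] ⊤
  [3] ⊤
  [4] ⊤
  [5] ⊤
  [6] ⊤

yes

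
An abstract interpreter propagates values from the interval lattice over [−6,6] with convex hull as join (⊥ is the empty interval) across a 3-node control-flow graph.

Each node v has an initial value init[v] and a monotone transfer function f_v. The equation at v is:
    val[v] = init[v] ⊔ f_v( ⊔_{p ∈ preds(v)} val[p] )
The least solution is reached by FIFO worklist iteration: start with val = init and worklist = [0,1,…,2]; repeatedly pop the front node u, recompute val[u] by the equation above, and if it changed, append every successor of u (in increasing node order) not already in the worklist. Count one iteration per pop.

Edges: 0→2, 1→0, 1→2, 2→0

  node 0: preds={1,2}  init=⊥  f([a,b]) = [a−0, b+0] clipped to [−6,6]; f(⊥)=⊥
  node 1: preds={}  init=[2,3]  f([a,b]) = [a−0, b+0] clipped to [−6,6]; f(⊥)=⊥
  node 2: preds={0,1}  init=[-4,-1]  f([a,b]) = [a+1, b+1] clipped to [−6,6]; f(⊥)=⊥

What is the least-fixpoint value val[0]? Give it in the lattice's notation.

Worklist (9 pops):
  #1 pop 0: in=[-4,3] → [-4,3] (was ⊥); enqueue []
  #2 pop 1: in=⊥ → [2,3] (no change)
  #3 pop 2: in=[-4,3] → [-4,4] (was [-4,-1]); enqueue [0]
  #4 pop 0: in=[-4,4] → [-4,4] (was [-4,3]); enqueue [2]
  #5 pop 2: in=[-4,4] → [-4,5] (was [-4,4]); enqueue [0]
  #6 pop 0: in=[-4,5] → [-4,5] (was [-4,4]); enqueue [2]
  #7 pop 2: in=[-4,5] → [-4,6] (was [-4,5]); enqueue [0]
  #8 pop 0: in=[-4,6] → [-4,6] (was [-4,5]); enqueue [2]
  #9 pop 2: in=[-4,6] → [-4,6] (no change)

Fixpoint:
  val[0] = [-4,6]
  val[1] = [2,3]
  val[2] = [-4,6]

[-4,6]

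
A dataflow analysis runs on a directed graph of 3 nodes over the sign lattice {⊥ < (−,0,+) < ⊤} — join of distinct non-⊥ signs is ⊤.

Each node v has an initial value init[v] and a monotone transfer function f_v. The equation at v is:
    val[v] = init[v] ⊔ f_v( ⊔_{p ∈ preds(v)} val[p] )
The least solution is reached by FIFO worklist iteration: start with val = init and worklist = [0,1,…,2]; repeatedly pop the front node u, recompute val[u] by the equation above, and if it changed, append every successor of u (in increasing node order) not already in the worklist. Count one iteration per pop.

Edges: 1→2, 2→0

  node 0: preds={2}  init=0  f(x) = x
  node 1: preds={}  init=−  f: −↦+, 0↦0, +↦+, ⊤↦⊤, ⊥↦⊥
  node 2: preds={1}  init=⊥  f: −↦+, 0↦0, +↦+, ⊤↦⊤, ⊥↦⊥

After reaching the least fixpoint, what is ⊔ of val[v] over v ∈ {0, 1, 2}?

⊤

Trace (4 dequeues):
  [1] u=0 | in ⊥ | out 0 | ==
  [2] u=1 | in ⊥ | out − | ==
  [3] u=2 | in − | out + | prev ⊥ | push {0}
  [4] u=0 | in + | out ⊤ | prev 0 | push {}

Converged values:
  [0] ⊤
  [1] −
  [2] +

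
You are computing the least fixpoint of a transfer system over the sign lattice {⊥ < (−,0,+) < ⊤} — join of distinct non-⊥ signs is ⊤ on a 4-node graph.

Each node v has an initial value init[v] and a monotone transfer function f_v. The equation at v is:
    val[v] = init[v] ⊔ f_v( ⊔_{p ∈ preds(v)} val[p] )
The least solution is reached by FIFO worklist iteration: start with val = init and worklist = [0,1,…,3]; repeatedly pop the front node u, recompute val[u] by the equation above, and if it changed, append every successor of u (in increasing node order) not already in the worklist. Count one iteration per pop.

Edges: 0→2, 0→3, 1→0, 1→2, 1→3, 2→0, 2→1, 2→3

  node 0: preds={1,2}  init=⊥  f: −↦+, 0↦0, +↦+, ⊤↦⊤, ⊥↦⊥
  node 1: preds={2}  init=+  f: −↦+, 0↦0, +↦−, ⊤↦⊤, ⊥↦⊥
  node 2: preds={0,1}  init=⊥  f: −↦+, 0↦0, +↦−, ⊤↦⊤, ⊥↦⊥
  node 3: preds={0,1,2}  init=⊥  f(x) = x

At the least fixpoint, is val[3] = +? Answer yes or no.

Trace (13 dequeues):
  [1] u=0 | in + | out + | prev ⊥ | push {}
  [2] u=1 | in ⊥ | out + | ==
  [3] u=2 | in + | out − | prev ⊥ | push {0,1}
  [4] u=3 | in ⊤ | out ⊤ | prev ⊥ | push {}
  [5] u=0 | in ⊤ | out ⊤ | prev + | push {2,3}
  [6] u=1 | in − | out + | ==
  [7] u=2 | in ⊤ | out ⊤ | prev − | push {0,1}
  [8] u=3 | in ⊤ | out ⊤ | ==
  [9] u=0 | in ⊤ | out ⊤ | ==
  [10] u=1 | in ⊤ | out ⊤ | prev + | push {0,2,3}
  [11] u=0 | in ⊤ | out ⊤ | ==
  [12] u=2 | in ⊤ | out ⊤ | ==
  [13] u=3 | in ⊤ | out ⊤ | ==

Converged values:
  [0] ⊤
  [1] ⊤
  [2] ⊤
  [3] ⊤

no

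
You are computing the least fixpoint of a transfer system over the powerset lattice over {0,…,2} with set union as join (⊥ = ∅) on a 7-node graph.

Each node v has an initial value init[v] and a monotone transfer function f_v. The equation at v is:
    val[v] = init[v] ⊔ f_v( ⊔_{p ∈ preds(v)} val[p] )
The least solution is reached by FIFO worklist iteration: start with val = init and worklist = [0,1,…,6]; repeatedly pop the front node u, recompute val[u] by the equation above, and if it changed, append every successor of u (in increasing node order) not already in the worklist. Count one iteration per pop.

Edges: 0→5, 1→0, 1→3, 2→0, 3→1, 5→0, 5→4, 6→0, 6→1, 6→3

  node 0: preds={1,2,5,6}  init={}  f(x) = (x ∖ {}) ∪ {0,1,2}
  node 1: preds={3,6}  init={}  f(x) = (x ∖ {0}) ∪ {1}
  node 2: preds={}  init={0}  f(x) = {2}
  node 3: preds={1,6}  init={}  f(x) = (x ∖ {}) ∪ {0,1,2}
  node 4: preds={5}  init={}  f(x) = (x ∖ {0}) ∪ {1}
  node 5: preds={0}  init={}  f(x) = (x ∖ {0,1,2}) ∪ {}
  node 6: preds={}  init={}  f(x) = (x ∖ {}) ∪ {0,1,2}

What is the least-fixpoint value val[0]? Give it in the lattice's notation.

Trace (11 dequeues):
  [1] u=0 | in {0} | out {0,1,2} | prev {} | push {}
  [2] u=1 | in {} | out {1} | prev {} | push {0}
  [3] u=2 | in {} | out {0,2} | prev {0} | push {}
  [4] u=3 | in {1} | out {0,1,2} | prev {} | push {1}
  [5] u=4 | in {} | out {1} | prev {} | push {}
  [6] u=5 | in {0,1,2} | out {} | ==
  [7] u=6 | in {} | out {0,1,2} | prev {} | push {3}
  [8] u=0 | in {0,1,2} | out {0,1,2} | ==
  [9] u=1 | in {0,1,2} | out {1,2} | prev {1} | push {0}
  [10] u=3 | in {0,1,2} | out {0,1,2} | ==
  [11] u=0 | in {0,1,2} | out {0,1,2} | ==

Converged values:
  [0] {0,1,2}
  [1] {1,2}
  [2] {0,2}
  [3] {0,1,2}
  [4] {1}
  [5] {}
  [6] {0,1,2}

{0,1,2}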